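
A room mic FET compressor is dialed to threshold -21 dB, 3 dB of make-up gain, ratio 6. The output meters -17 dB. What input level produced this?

Stripping the +3 dB make-up gives -20 dB at the gain stage.
That's 1 dB above the -21 dB threshold.
Undo the ratio: input overshoot = 1 × 6 = 6 dB, giving input = -15 dB.

-15 dB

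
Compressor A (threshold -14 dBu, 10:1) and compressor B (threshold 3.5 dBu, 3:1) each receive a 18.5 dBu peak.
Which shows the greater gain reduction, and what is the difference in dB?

A, by 19.25 dB

A: 32.5 dB over, compressed to 3.25 dB over, so 29.25 dB of GR.
B: 15 dB over, compressed to 5 dB over, so 10 dB of GR.
A reduces 19.25 dB more.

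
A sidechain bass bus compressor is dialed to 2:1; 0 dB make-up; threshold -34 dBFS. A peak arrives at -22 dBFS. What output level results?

-22 dBFS sits 12 dB over threshold.
2:1 compression reduces that to 12/2 = 6 dB over.
That puts the output at -28 dBFS.

-28 dBFS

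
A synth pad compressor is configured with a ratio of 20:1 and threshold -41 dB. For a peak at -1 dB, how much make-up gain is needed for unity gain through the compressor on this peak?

38 dB

Without make-up, output = threshold + overshoot/20 = -41 + 2 = -39 dB.
Gap to target: 38 dB.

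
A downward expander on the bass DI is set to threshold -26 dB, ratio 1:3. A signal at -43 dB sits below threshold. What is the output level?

-77 dB

Undershoot = (-26) − (-43) = 17 dB.
At 1:3, that expands to 51 dB under threshold.
Output = -26 − 51 = -77 dB.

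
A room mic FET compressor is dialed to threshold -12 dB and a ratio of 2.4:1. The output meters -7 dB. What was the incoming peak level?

The compressed level sits -7 − (-12) = 5 dB over threshold.
Before 2.4:1 compression the overshoot was 5 × 2.4 = 12 dB, so input = -12 + 12 = 0 dB.

0 dB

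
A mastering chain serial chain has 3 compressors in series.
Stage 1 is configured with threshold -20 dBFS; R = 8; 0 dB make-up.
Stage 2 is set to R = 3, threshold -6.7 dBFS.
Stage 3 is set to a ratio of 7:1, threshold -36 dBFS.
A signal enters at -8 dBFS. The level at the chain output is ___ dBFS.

-33.5 dBFS

Stage 1: overshoot 12 dB → 12/8 = 1.5 dB → -18.5 dBFS.
Stage 2: -18.5 dBFS ≤ -6.7 dBFS, so stage 2 doesn't engage; output -18.5 dBFS.
Stage 3: -18.5 dBFS is 17.5 dB over -36 dBFS; at 7:1 that becomes 2.5 dB over, giving -33.5 dBFS.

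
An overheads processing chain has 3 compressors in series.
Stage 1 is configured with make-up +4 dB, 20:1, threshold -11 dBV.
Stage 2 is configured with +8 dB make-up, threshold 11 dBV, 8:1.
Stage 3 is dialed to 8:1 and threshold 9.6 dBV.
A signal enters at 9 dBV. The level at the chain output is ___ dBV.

Stage 1: 20 dB above -11 dBV, reduced 20:1 to 1 dB above → -10 dBV; +4 dB make-up → -6 dBV.
Stage 2: -6 dBV is at or below the 11 dBV threshold — no compression; make-up brings it to 2 dBV.
Stage 3: 2 dBV is at or below the 9.6 dBV threshold — no compression; output 2 dBV.

2 dBV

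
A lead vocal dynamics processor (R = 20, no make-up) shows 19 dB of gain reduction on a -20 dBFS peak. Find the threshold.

-40 dBFS

Input is 20 dB above T (since output overshoot × R = input overshoot: (-39 − T)·20 = -20 − T gives T = -40 dBFS).
Check: -40 + (-20 − (-40))/20 = -40 + 1 = -39 dBFS. ✓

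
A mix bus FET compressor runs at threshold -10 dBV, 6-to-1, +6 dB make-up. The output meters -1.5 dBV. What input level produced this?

Before make-up, the level was -1.5 − 6 = -7.5 dBV.
That's 2.5 dB above the -10 dBV threshold.
Input overshoot = R × output overshoot = 15 dB → input = -10 + 15 = 5 dBV.

5 dBV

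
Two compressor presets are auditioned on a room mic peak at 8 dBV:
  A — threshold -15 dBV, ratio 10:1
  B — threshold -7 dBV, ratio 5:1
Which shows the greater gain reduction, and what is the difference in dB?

A, by 8.7 dB

A: GR = 23 − 23/10 = 20.7 dB.
B: GR = 15 − 15/5 = 12 dB.
Difference: 8.7 dB in favour of A.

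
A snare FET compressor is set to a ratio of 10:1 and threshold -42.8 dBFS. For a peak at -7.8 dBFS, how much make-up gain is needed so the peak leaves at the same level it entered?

31.5 dB

Overshoot 35 dB → 35/10 = 3.5 dB after compression, so the compressed level is -42.8 + 3.5 = -39.3 dBFS.
Make-up = target − compressed = -7.8 − (-39.3) = 31.5 dB.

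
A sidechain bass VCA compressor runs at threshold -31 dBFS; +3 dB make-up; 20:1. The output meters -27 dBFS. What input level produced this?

Remove make-up: -27 − 3 = -30 dBFS.
The compressed level sits -30 − (-31) = 1 dB over threshold.
Before 20:1 compression the overshoot was 1 × 20 = 20 dB, so input = -31 + 20 = -11 dBFS.

-11 dBFS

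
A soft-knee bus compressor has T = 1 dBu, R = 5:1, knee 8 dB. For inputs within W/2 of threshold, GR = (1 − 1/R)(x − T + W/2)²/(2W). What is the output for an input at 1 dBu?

x − T + W/2 = 1 − 1 + 4 = 4.
GR = (1 − 1/5) × 4² / 16 = 0.8 × 16 / 16 = 0.8 dB.
Output = 1 − 0.8 = 0.2 dBu.

0.2 dBu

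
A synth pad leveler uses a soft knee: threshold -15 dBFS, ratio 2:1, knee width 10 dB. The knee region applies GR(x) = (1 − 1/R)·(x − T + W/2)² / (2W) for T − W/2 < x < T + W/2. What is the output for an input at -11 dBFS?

x − T + W/2 = -11 − (-15) + 5 = 9.
GR = (1 − 1/2) × 9² / 20 = 0.5 × 81 / 20 = 2.025 dB.
Output = -11 − 2.025 = -13.025 dBFS.

-13.025 dBFS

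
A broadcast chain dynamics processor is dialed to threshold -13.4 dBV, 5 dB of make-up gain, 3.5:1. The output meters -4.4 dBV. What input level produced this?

Stripping the +5 dB make-up gives -9.4 dBV at the gain stage.
That's 4 dB above the -13.4 dBV threshold.
Input overshoot = R × output overshoot = 14 dB → input = -13.4 + 14 = 0.6 dBV.

0.6 dBV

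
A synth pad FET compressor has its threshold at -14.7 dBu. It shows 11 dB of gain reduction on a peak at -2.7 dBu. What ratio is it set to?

Input overshoot = -2.7 − (-14.7) = 12 dB.
Output overshoot = 12 − 11 = 1 dB.
Ratio = input overshoot / output overshoot = 12 / 1 = 12.

12:1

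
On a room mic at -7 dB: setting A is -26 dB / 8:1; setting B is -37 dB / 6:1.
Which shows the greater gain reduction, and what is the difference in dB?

A: 19 dB over, compressed to 2.375 dB over, so 16.625 dB of GR.
B: 30 dB over, compressed to 5 dB over, so 25 dB of GR.
Difference: 8.375 dB in favour of B.

B, by 8.375 dB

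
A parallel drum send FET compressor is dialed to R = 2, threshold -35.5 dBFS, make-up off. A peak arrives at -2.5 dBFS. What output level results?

Overshoot: -2.5 − (-35.5) = 33 dB.
At 2:1 the overshoot is divided by 2, leaving 16.5 dB above threshold.
Output = -35.5 + 16.5 = -19 dBFS.

-19 dBFS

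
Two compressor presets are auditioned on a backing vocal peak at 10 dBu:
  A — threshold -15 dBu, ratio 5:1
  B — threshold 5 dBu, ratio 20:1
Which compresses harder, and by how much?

A, by 15.25 dB

A: GR = 25 − 25/5 = 20 dB.
B: GR = 5 − 5/20 = 4.75 dB.
A applies 15.25 dB more gain reduction.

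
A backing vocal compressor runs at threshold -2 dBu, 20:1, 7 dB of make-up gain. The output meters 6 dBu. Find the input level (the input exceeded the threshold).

18 dBu

Before make-up, the level was 6 − 7 = -1 dBu.
Post-compression overshoot = -1 − (-2) = 1 dB.
Before 20:1 compression the overshoot was 1 × 20 = 20 dB, so input = -2 + 20 = 18 dBu.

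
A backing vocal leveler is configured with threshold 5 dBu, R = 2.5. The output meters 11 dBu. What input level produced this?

The compressed level sits 11 − 5 = 6 dB over threshold.
Before 2.5:1 compression the overshoot was 6 × 2.5 = 15 dB, so input = 5 + 15 = 20 dBu.

20 dBu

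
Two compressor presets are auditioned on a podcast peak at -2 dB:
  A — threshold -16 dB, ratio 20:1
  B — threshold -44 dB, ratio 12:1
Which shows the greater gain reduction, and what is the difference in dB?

B, by 25.2 dB

A: overshoot 14 dB → output overshoot 0.7 dB → GR 13.3 dB.
B: overshoot 42 dB → output overshoot 3.5 dB → GR 38.5 dB.
Difference: 25.2 dB in favour of B.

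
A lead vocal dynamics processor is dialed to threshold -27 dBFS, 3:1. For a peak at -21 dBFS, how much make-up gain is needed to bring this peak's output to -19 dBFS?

Overshoot 6 dB → 6/3 = 2 dB after compression, so the compressed level is -27 + 2 = -25 dBFS.
Make-up = target − compressed = -19 − (-25) = 6 dB.

6 dB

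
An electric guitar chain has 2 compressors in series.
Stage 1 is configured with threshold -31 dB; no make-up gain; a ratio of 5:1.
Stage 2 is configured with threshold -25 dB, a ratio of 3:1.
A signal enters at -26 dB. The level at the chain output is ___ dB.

-30 dB

Stage 1: -26 dB is 5 dB over -31 dB; at 5:1 that becomes 1 dB over, giving -30 dB.
Stage 2: -30 dB is at or below the -25 dB threshold — no compression; output -30 dB.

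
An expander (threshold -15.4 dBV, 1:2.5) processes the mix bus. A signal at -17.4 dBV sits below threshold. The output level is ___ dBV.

Undershoot = (-15.4) − (-17.4) = 2 dB.
At 1:2.5, that expands to 5 dB under threshold.
Output = -15.4 − 5 = -20.4 dBV.

-20.4 dBV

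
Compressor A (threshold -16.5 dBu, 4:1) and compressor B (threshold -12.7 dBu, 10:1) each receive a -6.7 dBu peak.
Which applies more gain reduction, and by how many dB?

A, by 1.95 dB

A: 9.8 dB over, compressed to 2.45 dB over, so 7.35 dB of GR.
B: 6 dB over, compressed to 0.6 dB over, so 5.4 dB of GR.
A applies 1.95 dB more gain reduction.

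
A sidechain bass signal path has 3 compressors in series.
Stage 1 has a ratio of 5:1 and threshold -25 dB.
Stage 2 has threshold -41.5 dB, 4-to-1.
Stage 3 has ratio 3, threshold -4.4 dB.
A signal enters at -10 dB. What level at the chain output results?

Stage 1: overshoot 15 dB → 15/5 = 3 dB → -22 dB.
Stage 2: 19.5 dB above -41.5 dB, reduced 4:1 to 4.875 dB above → -36.625 dB.
Stage 3: below threshold (-36.625 ≤ -4.4); passes unchanged; output -36.625 dB.

-36.625 dB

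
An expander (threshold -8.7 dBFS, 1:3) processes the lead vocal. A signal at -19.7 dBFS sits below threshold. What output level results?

Below threshold, a 1:3 expander applies gain = (3−1)×(T − x) of attenuation.
(3−1) × 11 = 22 dB, so output = -19.7 − 22 = -41.7 dBFS.

-41.7 dBFS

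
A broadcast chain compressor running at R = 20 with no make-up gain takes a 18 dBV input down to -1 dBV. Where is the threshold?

-2 dBV

Let T be the threshold. Output overshoot = (input overshoot)/R, so -1 − T = (18 − T)/20.
20·(-1 − T) = 18 − T → 19·T = -20 − 18 = -38.
T = -38/19 = -2 dBV.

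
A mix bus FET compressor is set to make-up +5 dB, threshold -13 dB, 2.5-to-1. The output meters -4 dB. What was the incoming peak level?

Stripping the +5 dB make-up gives -9 dB at the gain stage.
Post-compression overshoot = -9 − (-13) = 4 dB.
Before 2.5:1 compression the overshoot was 4 × 2.5 = 10 dB, so input = -13 + 10 = -3 dB.

-3 dB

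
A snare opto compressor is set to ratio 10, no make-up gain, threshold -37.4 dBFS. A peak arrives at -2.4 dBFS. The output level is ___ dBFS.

Overshoot: -2.4 − (-37.4) = 35 dB.
At 10:1 the overshoot is divided by 10, leaving 3.5 dB above threshold.
So the level is -37.4 + 3.5 = -33.9 dBFS.

-33.9 dBFS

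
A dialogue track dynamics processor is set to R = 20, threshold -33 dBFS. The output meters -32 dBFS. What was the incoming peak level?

Post-compression overshoot = -32 − (-33) = 1 dB.
Input overshoot = R × output overshoot = 20 dB → input = -33 + 20 = -13 dBFS.

-13 dBFS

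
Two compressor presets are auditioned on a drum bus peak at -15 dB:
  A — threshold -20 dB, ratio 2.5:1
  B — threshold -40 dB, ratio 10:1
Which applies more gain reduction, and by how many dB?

B, by 19.5 dB

A: 5 dB over, compressed to 2 dB over, so 3 dB of GR.
B: 25 dB over, compressed to 2.5 dB over, so 22.5 dB of GR.
B reduces 19.5 dB more.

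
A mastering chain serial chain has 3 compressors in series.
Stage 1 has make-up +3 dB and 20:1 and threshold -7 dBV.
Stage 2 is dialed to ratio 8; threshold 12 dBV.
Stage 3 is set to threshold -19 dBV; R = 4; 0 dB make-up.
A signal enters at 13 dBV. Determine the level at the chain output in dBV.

Stage 1: overshoot 20 dB → 20/20 = 1 dB → -6 dBV; +3 dB make-up → -3 dBV.
Stage 2: -3 dBV is at or below the 12 dBV threshold — no compression; output -3 dBV.
Stage 3: -3 dBV is 16 dB over -19 dBV; at 4:1 that becomes 4 dB over, giving -15 dBV.

-15 dBV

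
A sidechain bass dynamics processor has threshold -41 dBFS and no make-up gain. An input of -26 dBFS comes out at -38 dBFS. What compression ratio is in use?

5:1

Input overshoot = -26 − (-41) = 15 dB; output overshoot = -38 − (-41) = 3 dB.
Ratio = 15 / 3 = 5.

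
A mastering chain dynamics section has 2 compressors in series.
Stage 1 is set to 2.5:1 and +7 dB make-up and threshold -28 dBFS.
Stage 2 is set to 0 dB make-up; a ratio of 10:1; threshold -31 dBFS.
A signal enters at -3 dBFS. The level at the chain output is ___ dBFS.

Stage 1: 25 dB above -28 dBFS, reduced 2.5:1 to 10 dB above → -18 dBFS; +7 dB make-up → -11 dBFS.
Stage 2: 20 dB above -31 dBFS, reduced 10:1 to 2 dB above → -29 dBFS.

-29 dBFS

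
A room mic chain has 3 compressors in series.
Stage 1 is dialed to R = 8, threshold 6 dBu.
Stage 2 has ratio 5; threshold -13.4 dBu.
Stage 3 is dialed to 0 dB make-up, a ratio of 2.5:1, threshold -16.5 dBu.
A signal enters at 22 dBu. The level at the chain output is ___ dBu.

Stage 1: 22 dBu is 16 dB over 6 dBu; at 8:1 that becomes 2 dB over, giving 8 dBu.
Stage 2: 21.4 dB above -13.4 dBu, reduced 5:1 to 4.28 dB above → -9.12 dBu.
Stage 3: 7.38 dB above -16.5 dBu, reduced 2.5:1 to 2.952 dB above → -13.548 dBu.

-13.548 dBu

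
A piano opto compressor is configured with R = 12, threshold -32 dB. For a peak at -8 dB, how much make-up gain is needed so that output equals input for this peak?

22 dB

The peak compresses to -32 + 24/12 = -30 dB.
To reach -8 dB requires -8 − (-30) = 22 dB of make-up.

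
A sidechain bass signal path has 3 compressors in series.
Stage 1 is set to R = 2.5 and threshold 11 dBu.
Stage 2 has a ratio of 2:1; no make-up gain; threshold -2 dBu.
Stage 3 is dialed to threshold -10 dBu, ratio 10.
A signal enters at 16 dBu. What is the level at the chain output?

-8.45 dBu

Stage 1: 16 dBu is 5 dB over 11 dBu; at 2.5:1 that becomes 2 dB over, giving 13 dBu.
Stage 2: overshoot 15 dB → 15/2 = 7.5 dB → 5.5 dBu.
Stage 3: 5.5 dBu is 15.5 dB over -10 dBu; at 10:1 that becomes 1.55 dB over, giving -8.45 dBu.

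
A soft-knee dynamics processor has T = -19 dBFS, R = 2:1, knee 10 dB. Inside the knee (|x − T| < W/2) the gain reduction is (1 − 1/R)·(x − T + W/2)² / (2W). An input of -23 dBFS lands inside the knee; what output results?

x − T + W/2 = -23 − (-19) + 5 = 1.
GR = (1 − 1/2) × 1² / 20 = 0.5 × 1 / 20 = 0.025 dB.
Output = -23 − 0.025 = -23.025 dBFS.

-23.025 dBFS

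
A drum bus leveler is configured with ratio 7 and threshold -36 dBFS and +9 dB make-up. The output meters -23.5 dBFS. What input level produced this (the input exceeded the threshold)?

Before make-up, the level was -23.5 − 9 = -32.5 dBFS.
That's 3.5 dB above the -36 dBFS threshold.
Before 7:1 compression the overshoot was 3.5 × 7 = 24.5 dB, so input = -36 + 24.5 = -11.5 dBFS.

-11.5 dBFS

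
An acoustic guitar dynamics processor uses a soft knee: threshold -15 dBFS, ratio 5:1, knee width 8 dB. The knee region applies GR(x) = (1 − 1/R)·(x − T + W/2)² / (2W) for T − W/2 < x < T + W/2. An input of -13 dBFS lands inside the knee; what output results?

-14.8 dBFS

x − T + W/2 = -13 − (-15) + 4 = 6.
GR = (1 − 1/5) × 6² / 16 = 0.8 × 36 / 16 = 1.8 dB.
Output = -13 − 1.8 = -14.8 dBFS.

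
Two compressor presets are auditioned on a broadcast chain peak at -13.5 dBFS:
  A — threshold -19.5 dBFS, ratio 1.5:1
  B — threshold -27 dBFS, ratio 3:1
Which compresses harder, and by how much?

B, by 7 dB

A: 6 dB over, compressed to 4 dB over, so 2 dB of GR.
B: 13.5 dB over, compressed to 4.5 dB over, so 9 dB of GR.
Difference: 7 dB in favour of B.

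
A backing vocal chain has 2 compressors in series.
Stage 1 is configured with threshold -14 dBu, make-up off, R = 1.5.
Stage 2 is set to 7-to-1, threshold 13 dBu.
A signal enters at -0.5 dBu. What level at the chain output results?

Stage 1: overshoot 13.5 dB → 13.5/1.5 = 9 dB → -5 dBu.
Stage 2: below threshold (-5 ≤ 13); passes unchanged; output -5 dBu.

-5 dBu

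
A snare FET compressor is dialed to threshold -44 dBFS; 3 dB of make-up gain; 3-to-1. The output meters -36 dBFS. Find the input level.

Before make-up, the level was -36 − 3 = -39 dBFS.
The compressed level sits -39 − (-44) = 5 dB over threshold.
Undo the ratio: input overshoot = 5 × 3 = 15 dB, giving input = -29 dBFS.

-29 dBFS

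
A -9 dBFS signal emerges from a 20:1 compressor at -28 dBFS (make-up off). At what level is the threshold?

-29 dBFS

Let T be the threshold. Output overshoot = (input overshoot)/R, so -28 − T = (-9 − T)/20.
20·(-28 − T) = -9 − T → 19·T = -560 − (-9) = -551.
T = -551/19 = -29 dBFS.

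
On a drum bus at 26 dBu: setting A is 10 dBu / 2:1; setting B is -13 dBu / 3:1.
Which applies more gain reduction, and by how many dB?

B, by 18 dB

A: overshoot 16 dB → output overshoot 8 dB → GR 8 dB.
B: overshoot 39 dB → output overshoot 13 dB → GR 26 dB.
B applies 18 dB more gain reduction.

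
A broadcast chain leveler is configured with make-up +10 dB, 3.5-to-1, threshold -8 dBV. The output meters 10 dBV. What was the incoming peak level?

Remove make-up: 10 − 10 = 0 dBV.
That's 8 dB above the -8 dBV threshold.
Before 3.5:1 compression the overshoot was 8 × 3.5 = 28 dB, so input = -8 + 28 = 20 dBV.

20 dBV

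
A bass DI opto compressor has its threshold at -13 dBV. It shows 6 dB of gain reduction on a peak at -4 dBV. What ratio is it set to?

3:1

Input overshoot = -4 − (-13) = 9 dB.
Output overshoot = 9 − 6 = 3 dB.
Ratio = input overshoot / output overshoot = 9 / 3 = 3.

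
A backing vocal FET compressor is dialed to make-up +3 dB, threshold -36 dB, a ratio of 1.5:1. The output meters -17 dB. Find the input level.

-12 dB

Stripping the +3 dB make-up gives -20 dB at the gain stage.
Post-compression overshoot = -20 − (-36) = 16 dB.
Undo the ratio: input overshoot = 16 × 1.5 = 24 dB, giving input = -12 dB.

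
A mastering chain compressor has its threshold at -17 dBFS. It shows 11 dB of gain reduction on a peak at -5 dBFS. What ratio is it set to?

Input overshoot = -5 − (-17) = 12 dB.
Output overshoot = 12 − 11 = 1 dB.
Ratio = input overshoot / output overshoot = 12 / 1 = 12.

12:1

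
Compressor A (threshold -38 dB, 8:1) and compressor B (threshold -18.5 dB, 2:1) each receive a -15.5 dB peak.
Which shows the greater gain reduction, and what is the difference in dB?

A, by 18.1875 dB

A: GR = 22.5 − 22.5/8 = 19.6875 dB.
B: GR = 3 − 3/2 = 1.5 dB.
Difference: 18.1875 dB in favour of A.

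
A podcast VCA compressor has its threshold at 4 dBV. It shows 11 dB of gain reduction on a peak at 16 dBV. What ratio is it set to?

Input overshoot = 16 − 4 = 12 dB.
Output overshoot = 12 − 11 = 1 dB.
Ratio = input overshoot / output overshoot = 12 / 1 = 12.

12:1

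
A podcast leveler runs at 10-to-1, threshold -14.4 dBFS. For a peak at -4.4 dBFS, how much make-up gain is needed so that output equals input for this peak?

Without make-up, output = threshold + overshoot/10 = -14.4 + 1 = -13.4 dBFS.
Gap to target: 9 dB.

9 dB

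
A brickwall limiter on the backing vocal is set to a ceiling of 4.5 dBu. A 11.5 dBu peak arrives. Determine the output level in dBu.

4.5 dBu

At ∞:1, everything above 4.5 dBu is held at the ceiling.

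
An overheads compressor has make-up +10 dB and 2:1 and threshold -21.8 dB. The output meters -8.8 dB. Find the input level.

-15.8 dB

Stripping the +10 dB make-up gives -18.8 dB at the gain stage.
Post-compression overshoot = -18.8 − (-21.8) = 3 dB.
Undo the ratio: input overshoot = 3 × 2 = 6 dB, giving input = -15.8 dB.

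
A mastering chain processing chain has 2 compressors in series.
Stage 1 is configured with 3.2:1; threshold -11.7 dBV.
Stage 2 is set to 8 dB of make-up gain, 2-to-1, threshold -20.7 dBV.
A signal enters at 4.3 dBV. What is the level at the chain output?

Stage 1: 4.3 dBV is 16 dB over -11.7 dBV; at 3.2:1 that becomes 5 dB over, giving -6.7 dBV.
Stage 2: overshoot 14 dB → 14/2 = 7 dB → -13.7 dBV; +8 dB make-up → -5.7 dBV.

-5.7 dBV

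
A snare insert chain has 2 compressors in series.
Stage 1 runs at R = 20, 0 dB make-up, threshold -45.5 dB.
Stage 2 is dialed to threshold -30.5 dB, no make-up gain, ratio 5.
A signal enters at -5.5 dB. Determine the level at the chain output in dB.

Stage 1: -5.5 dB is 40 dB over -45.5 dB; at 20:1 that becomes 2 dB over, giving -43.5 dB.
Stage 2: -43.5 dB is at or below the -30.5 dB threshold — no compression; output -43.5 dB.

-43.5 dB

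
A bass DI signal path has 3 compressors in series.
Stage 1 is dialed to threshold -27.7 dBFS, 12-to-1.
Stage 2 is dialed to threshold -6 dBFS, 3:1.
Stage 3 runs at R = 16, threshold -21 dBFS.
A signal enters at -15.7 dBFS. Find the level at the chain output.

-26.7 dBFS

Stage 1: -15.7 dBFS is 12 dB over -27.7 dBFS; at 12:1 that becomes 1 dB over, giving -26.7 dBFS.
Stage 2: -26.7 dBFS ≤ -6 dBFS, so stage 2 doesn't engage; output -26.7 dBFS.
Stage 3: -26.7 dBFS ≤ -21 dBFS, so stage 3 doesn't engage; output -26.7 dBFS.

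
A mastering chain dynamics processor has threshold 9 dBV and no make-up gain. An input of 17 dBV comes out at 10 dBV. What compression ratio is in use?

8:1

Input overshoot = 17 − 9 = 8 dB; output overshoot = 10 − 9 = 1 dB.
Ratio = 8 / 1 = 8.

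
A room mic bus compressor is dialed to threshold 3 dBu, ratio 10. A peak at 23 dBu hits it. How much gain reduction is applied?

18 dB

Overshoot = 23 − 3 = 20 dB.
After 10:1 compression the overshoot becomes 20/10 = 2 dB.
So the signal is attenuated by 20 − 2 = 18 dB.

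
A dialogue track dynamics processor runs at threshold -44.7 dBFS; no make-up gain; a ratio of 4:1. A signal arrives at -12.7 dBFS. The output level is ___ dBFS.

Overshoot: -12.7 − (-44.7) = 32 dB.
4:1 compression reduces that to 32/4 = 8 dB over.
So the level is -44.7 + 8 = -36.7 dBFS.

-36.7 dBFS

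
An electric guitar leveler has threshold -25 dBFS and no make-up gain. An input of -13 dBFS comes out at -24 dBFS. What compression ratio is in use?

12:1

Input overshoot = -13 − (-25) = 12 dB; output overshoot = -24 − (-25) = 1 dB.
Ratio = 12 / 1 = 12.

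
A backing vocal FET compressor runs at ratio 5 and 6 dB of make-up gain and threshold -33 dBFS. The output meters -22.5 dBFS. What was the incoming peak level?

-10.5 dBFS

Remove make-up: -22.5 − 6 = -28.5 dBFS.
The compressed level sits -28.5 − (-33) = 4.5 dB over threshold.
Undo the ratio: input overshoot = 4.5 × 5 = 22.5 dB, giving input = -10.5 dBFS.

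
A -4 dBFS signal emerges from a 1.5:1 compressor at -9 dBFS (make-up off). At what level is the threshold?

Gain reduction = -4 − (-9) = 5 dB; output overshoot = GR / (R − 1) = 5 / 0.5 = 10 dB.
Threshold = output − output overshoot = -9 − 10 = -19 dBFS.

-19 dBFS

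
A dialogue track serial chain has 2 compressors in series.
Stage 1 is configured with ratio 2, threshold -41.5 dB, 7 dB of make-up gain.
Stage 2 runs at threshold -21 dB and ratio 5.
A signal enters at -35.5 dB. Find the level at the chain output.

-31.5 dB

Stage 1: overshoot 6 dB → 6/2 = 3 dB → -38.5 dB; +7 dB make-up → -31.5 dB.
Stage 2: -31.5 dB is at or below the -21 dB threshold — no compression; output -31.5 dB.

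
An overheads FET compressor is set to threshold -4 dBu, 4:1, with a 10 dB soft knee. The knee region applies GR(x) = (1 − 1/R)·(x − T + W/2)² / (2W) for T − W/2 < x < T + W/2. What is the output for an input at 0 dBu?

x − T + W/2 = 0 − (-4) + 5 = 9.
GR = (1 − 1/4) × 9² / 20 = 0.75 × 81 / 20 = 3.0375 dB.
Output = 0 − 3.0375 = -3.0375 dBu.

-3.0375 dBu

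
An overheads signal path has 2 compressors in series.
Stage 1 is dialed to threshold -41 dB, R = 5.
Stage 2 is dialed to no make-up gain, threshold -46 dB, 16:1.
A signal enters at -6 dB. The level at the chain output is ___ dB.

-45.25 dB

Stage 1: -6 dB is 35 dB over -41 dB; at 5:1 that becomes 7 dB over, giving -34 dB.
Stage 2: -34 dB is 12 dB over -46 dB; at 16:1 that becomes 0.75 dB over, giving -45.25 dB.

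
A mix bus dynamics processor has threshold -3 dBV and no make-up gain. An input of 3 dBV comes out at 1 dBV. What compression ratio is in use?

1.5:1

Input overshoot = 3 − (-3) = 6 dB; output overshoot = 1 − (-3) = 4 dB.
Ratio = 6 / 4 = 1.5.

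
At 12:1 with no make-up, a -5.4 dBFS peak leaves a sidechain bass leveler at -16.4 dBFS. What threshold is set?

Let T be the threshold. Output overshoot = (input overshoot)/R, so -16.4 − T = (-5.4 − T)/12.
12·(-16.4 − T) = -5.4 − T → 11·T = -196.8 − (-5.4) = -191.4.
T = -191.4/11 = -17.4 dBFS.

-17.4 dBFS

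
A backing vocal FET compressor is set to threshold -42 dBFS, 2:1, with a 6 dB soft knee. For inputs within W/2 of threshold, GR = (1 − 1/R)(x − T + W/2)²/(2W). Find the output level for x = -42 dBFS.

-42.375 dBFS

x − T + W/2 = -42 − (-42) + 3 = 3.
GR = (1 − 1/2) × 3² / 12 = 0.5 × 9 / 12 = 0.375 dB.
Output = -42 − 0.375 = -42.375 dBFS.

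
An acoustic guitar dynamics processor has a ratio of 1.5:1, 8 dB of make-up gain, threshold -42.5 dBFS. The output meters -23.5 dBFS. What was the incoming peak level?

Stripping the +8 dB make-up gives -31.5 dBFS at the gain stage.
That's 11 dB above the -42.5 dBFS threshold.
Input overshoot = R × output overshoot = 16.5 dB → input = -42.5 + 16.5 = -26 dBFS.

-26 dBFS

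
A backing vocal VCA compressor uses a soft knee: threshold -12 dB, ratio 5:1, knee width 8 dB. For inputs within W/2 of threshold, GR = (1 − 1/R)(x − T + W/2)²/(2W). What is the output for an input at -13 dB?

x − T + W/2 = -13 − (-12) + 4 = 3.
GR = (1 − 1/5) × 3² / 16 = 0.8 × 9 / 16 = 0.45 dB.
Output = -13 − 0.45 = -13.45 dB.

-13.45 dB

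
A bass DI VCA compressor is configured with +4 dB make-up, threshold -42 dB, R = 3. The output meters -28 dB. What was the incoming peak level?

Before make-up, the level was -28 − 4 = -32 dB.
That's 10 dB above the -42 dB threshold.
Before 3:1 compression the overshoot was 10 × 3 = 30 dB, so input = -42 + 30 = -12 dB.

-12 dB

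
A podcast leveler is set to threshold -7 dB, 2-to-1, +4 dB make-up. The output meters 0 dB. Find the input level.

-1 dB

Remove make-up: 0 − 4 = -4 dB.
Post-compression overshoot = -4 − (-7) = 3 dB.
Input overshoot = R × output overshoot = 6 dB → input = -7 + 6 = -1 dB.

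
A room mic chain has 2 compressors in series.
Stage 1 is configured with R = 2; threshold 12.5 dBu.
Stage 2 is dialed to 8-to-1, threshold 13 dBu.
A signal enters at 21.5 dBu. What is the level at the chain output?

Stage 1: 21.5 dBu is 9 dB over 12.5 dBu; at 2:1 that becomes 4.5 dB over, giving 17 dBu.
Stage 2: overshoot 4 dB → 4/8 = 0.5 dB → 13.5 dBu.

13.5 dBu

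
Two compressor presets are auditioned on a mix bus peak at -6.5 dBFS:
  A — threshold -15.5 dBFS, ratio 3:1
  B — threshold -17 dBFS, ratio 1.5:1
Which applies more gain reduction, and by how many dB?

A, by 2.5 dB

A: 9 dB over, compressed to 3 dB over, so 6 dB of GR.
B: 10.5 dB over, compressed to 7 dB over, so 3.5 dB of GR.
A reduces 2.5 dB more.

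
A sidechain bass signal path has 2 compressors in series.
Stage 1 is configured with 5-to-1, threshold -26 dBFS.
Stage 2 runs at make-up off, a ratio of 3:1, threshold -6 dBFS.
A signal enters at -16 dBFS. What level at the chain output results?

Stage 1: 10 dB above -26 dBFS, reduced 5:1 to 2 dB above → -24 dBFS.
Stage 2: -24 dBFS ≤ -6 dBFS, so stage 2 doesn't engage; output -24 dBFS.

-24 dBFS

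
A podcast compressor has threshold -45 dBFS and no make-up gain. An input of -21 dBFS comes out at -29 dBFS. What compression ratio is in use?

1.5:1

Input overshoot = -21 − (-45) = 24 dB; output overshoot = -29 − (-45) = 16 dB.
Ratio = 24 / 16 = 1.5.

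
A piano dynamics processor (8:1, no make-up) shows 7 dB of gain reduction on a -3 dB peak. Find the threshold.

Gain reduction = -3 − (-10) = 7 dB; output overshoot = GR / (R − 1) = 7 / 7 = 1 dB.
Threshold = output − output overshoot = -10 − 1 = -11 dB.

-11 dB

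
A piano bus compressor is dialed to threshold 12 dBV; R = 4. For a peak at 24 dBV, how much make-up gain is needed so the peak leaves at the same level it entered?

Overshoot 12 dB → 12/4 = 3 dB after compression, so the compressed level is 12 + 3 = 15 dBV.
Make-up = target − compressed = 24 − 15 = 9 dB.

9 dB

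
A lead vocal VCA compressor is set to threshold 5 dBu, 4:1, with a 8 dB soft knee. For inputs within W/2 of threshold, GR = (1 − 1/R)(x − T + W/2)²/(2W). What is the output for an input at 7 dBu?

5.3125 dBu

x − T + W/2 = 7 − 5 + 4 = 6.
GR = (1 − 1/4) × 6² / 16 = 0.75 × 36 / 16 = 1.6875 dB.
Output = 7 − 1.6875 = 5.3125 dBu.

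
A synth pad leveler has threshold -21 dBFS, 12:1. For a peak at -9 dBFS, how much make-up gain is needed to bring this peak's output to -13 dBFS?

Without make-up, output = threshold + overshoot/12 = -21 + 1 = -20 dBFS.
Gap to target: 7 dB.

7 dB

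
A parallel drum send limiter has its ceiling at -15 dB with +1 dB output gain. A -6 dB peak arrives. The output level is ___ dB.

-14 dB

A brickwall limiter is an ∞:1 compressor: any input above the ceiling is clamped to -15 dB.
Output gain then adds 1 dB: -15 + 1 = -14 dB.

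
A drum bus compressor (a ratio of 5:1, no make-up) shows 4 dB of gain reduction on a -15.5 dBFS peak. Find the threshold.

Input is 5 dB above T (since output overshoot × R = input overshoot: (-19.5 − T)·5 = -15.5 − T gives T = -20.5 dBFS).
Check: -20.5 + (-15.5 − (-20.5))/5 = -20.5 + 1 = -19.5 dBFS. ✓

-20.5 dBFS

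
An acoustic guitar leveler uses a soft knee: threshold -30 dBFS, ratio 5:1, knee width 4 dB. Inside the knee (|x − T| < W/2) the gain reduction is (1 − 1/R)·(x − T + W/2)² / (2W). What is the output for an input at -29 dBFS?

x − T + W/2 = -29 − (-30) + 2 = 3.
GR = (1 − 1/5) × 3² / 8 = 0.8 × 9 / 8 = 0.9 dB.
Output = -29 − 0.9 = -29.9 dBFS.

-29.9 dBFS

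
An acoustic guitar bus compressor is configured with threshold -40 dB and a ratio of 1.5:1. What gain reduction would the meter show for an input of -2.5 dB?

-2.5 dB exceeds the threshold by 37.5 dB.
A 1.5:1 ratio leaves 25 dB of that excess.
GR = overshoot in − overshoot out = 37.5 − 25 = 12.5 dB.

12.5 dB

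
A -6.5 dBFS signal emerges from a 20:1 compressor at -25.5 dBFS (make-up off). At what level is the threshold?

-26.5 dBFS

Gain reduction = -6.5 − (-25.5) = 19 dB; output overshoot = GR / (R − 1) = 19 / 19 = 1 dB.
Threshold = output − output overshoot = -25.5 − 1 = -26.5 dBFS.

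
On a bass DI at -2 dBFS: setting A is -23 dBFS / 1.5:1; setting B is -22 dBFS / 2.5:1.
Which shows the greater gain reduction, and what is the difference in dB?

B, by 5 dB

A: GR = 21 − 21/1.5 = 7 dB.
B: GR = 20 − 20/2.5 = 12 dB.
Difference: 5 dB in favour of B.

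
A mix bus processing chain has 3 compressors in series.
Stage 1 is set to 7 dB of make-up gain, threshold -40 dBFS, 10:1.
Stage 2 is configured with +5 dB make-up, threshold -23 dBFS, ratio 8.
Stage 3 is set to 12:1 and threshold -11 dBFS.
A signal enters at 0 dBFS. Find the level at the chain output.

-24 dBFS

Stage 1: 0 dBFS is 40 dB over -40 dBFS; at 10:1 that becomes 4 dB over, giving -36 dBFS; +7 dB make-up → -29 dBFS.
Stage 2: -29 dBFS is at or below the -23 dBFS threshold — no compression; make-up brings it to -24 dBFS.
Stage 3: -24 dBFS is at or below the -11 dBFS threshold — no compression; output -24 dBFS.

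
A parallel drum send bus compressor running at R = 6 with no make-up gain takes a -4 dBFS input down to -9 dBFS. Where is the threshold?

Input is 6 dB above T (since output overshoot × R = input overshoot: (-9 − T)·6 = -4 − T gives T = -10 dBFS).
Check: -10 + (-4 − (-10))/6 = -10 + 1 = -9 dBFS. ✓

-10 dBFS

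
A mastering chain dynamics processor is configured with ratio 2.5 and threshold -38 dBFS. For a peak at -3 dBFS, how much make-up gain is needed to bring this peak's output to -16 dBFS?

8 dB

Overshoot 35 dB → 35/2.5 = 14 dB after compression, so the compressed level is -38 + 14 = -24 dBFS.
Make-up = target − compressed = -16 − (-24) = 8 dB.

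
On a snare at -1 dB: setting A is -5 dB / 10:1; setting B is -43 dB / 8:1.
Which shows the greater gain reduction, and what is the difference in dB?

A: overshoot 4 dB → output overshoot 0.4 dB → GR 3.6 dB.
B: overshoot 42 dB → output overshoot 5.25 dB → GR 36.75 dB.
B reduces 33.15 dB more.

B, by 33.15 dB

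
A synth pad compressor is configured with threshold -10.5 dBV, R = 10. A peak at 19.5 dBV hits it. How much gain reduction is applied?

The signal is 30 dB above threshold.
At 10:1, output sits 30/10 = 3 dB above threshold.
Gain reduction = 30 − 3 = 27 dB.

27 dB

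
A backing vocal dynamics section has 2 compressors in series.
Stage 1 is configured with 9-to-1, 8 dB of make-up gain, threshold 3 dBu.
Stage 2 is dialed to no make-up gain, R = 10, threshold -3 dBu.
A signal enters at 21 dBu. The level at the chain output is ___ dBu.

-1.4 dBu

Stage 1: overshoot 18 dB → 18/9 = 2 dB → 5 dBu; +8 dB make-up → 13 dBu.
Stage 2: 13 dBu is 16 dB over -3 dBu; at 10:1 that becomes 1.6 dB over, giving -1.4 dBu.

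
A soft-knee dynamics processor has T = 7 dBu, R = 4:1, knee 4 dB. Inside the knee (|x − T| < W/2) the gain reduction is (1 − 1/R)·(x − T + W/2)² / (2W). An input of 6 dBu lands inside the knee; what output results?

x − T + W/2 = 6 − 7 + 2 = 1.
GR = (1 − 1/4) × 1² / 8 = 0.75 × 1 / 8 = 0.09375 dB.
Output = 6 − 0.09375 = 5.90625 dBu.

5.90625 dBu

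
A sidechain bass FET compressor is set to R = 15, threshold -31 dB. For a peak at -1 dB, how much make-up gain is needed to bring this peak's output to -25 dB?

Without make-up, output = threshold + overshoot/15 = -31 + 2 = -29 dB.
Gap to target: 4 dB.

4 dB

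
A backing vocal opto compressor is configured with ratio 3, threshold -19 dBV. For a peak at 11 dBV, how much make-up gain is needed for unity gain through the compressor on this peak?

Without make-up, output = threshold + overshoot/3 = -19 + 10 = -9 dBV.
Gap to target: 20 dB.

20 dB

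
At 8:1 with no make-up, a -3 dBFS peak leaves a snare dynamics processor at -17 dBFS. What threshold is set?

-19 dBFS

Let T be the threshold. Output overshoot = (input overshoot)/R, so -17 − T = (-3 − T)/8.
8·(-17 − T) = -3 − T → 7·T = -136 − (-3) = -133.
T = -133/7 = -19 dBFS.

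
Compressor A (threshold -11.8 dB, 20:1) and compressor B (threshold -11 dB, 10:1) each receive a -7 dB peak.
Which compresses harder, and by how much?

A, by 0.96 dB

A: 4.8 dB over, compressed to 0.24 dB over, so 4.56 dB of GR.
B: 4 dB over, compressed to 0.4 dB over, so 3.6 dB of GR.
A applies 0.96 dB more gain reduction.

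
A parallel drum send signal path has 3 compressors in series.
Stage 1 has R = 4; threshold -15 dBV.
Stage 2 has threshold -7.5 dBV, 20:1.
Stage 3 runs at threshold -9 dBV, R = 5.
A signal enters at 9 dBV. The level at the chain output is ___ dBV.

-9 dBV

Stage 1: overshoot 24 dB → 24/4 = 6 dB → -9 dBV.
Stage 2: -9 dBV ≤ -7.5 dBV, so stage 2 doesn't engage; output -9 dBV.
Stage 3: below threshold (-9 ≤ -9); passes unchanged; output -9 dBV.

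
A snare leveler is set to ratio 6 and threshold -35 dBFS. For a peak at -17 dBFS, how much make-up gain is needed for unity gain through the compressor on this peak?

15 dB

Without make-up, output = threshold + overshoot/6 = -35 + 3 = -32 dBFS.
Gap to target: 15 dB.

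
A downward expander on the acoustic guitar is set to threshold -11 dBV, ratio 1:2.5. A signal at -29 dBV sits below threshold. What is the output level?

-56 dBV

Below threshold, a 1:2.5 expander applies gain = (2.5−1)×(T − x) of attenuation.
(2.5−1) × 18 = 27 dB, so output = -29 − 27 = -56 dBV.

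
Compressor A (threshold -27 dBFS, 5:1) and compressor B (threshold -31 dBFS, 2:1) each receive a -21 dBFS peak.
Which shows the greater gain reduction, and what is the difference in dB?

A: 6 dB over, compressed to 1.2 dB over, so 4.8 dB of GR.
B: 10 dB over, compressed to 5 dB over, so 5 dB of GR.
Difference: 0.2 dB in favour of B.

B, by 0.2 dB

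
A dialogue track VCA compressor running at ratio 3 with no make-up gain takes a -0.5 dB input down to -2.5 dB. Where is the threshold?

-3.5 dB

Let T be the threshold. Output overshoot = (input overshoot)/R, so -2.5 − T = (-0.5 − T)/3.
3·(-2.5 − T) = -0.5 − T → 2·T = -7.5 − (-0.5) = -7.
T = -7/2 = -3.5 dB.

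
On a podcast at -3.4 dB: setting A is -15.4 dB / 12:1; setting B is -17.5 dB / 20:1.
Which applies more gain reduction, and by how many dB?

A: overshoot 12 dB → output overshoot 1 dB → GR 11 dB.
B: overshoot 14.1 dB → output overshoot 0.705 dB → GR 13.395 dB.
B reduces 2.395 dB more.

B, by 2.395 dB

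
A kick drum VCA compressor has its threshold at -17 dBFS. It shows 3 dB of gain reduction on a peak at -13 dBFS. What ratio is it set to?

Input overshoot = -13 − (-17) = 4 dB.
Output overshoot = 4 − 3 = 1 dB.
Ratio = input overshoot / output overshoot = 4 / 1 = 4.

4:1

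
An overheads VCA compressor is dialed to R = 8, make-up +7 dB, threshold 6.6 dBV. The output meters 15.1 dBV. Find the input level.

Remove make-up: 15.1 − 7 = 8.1 dBV.
That's 1.5 dB above the 6.6 dBV threshold.
Input overshoot = R × output overshoot = 12 dB → input = 6.6 + 12 = 18.6 dBV.

18.6 dBV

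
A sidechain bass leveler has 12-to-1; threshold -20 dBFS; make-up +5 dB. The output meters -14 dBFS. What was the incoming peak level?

-8 dBFS

Stripping the +5 dB make-up gives -19 dBFS at the gain stage.
Post-compression overshoot = -19 − (-20) = 1 dB.
Input overshoot = R × output overshoot = 12 dB → input = -20 + 12 = -8 dBFS.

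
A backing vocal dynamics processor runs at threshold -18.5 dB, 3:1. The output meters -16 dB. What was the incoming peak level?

That's 2.5 dB above the -18.5 dB threshold.
Undo the ratio: input overshoot = 2.5 × 3 = 7.5 dB, giving input = -11 dB.

-11 dB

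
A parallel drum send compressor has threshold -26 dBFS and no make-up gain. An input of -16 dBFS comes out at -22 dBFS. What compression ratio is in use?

Input overshoot = -16 − (-26) = 10 dB; output overshoot = -22 − (-26) = 4 dB.
Ratio = 10 / 4 = 2.5.

2.5:1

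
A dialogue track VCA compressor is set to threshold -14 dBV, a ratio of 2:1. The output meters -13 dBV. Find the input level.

The compressed level sits -13 − (-14) = 1 dB over threshold.
Before 2:1 compression the overshoot was 1 × 2 = 2 dB, so input = -14 + 2 = -12 dBV.

-12 dBV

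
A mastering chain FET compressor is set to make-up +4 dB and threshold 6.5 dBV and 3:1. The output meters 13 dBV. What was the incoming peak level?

14 dBV

Remove make-up: 13 − 4 = 9 dBV.
That's 2.5 dB above the 6.5 dBV threshold.
Before 3:1 compression the overshoot was 2.5 × 3 = 7.5 dB, so input = 6.5 + 7.5 = 14 dBV.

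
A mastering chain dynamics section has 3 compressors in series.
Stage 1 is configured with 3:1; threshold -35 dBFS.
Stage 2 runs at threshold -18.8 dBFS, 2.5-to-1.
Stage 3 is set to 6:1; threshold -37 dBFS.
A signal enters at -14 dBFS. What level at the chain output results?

-35.5 dBFS

Stage 1: -14 dBFS is 21 dB over -35 dBFS; at 3:1 that becomes 7 dB over, giving -28 dBFS.
Stage 2: below threshold (-28 ≤ -18.8); passes unchanged; output -28 dBFS.
Stage 3: -28 dBFS is 9 dB over -37 dBFS; at 6:1 that becomes 1.5 dB over, giving -35.5 dBFS.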